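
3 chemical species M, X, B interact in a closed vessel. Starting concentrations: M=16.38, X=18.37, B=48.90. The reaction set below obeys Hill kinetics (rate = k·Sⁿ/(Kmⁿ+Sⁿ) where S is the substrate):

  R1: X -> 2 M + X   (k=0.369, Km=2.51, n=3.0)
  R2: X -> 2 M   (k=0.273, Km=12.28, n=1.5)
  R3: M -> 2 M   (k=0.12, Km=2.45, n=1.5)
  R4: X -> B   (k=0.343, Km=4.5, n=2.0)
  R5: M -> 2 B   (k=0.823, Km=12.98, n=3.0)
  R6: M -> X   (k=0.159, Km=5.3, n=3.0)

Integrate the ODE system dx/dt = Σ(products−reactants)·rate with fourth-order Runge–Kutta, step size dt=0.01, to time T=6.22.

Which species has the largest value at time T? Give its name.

Dominant species at T: B

RK4 with dt=0.01: 622 steps to T=6.22. Trajectory (selected grid times):
t=0.00: M=16.38 X=18.37 B=48.90
t=0.69: M=16.72 X=18.13 B=49.89
t=1.38: M=17.05 X=17.89 B=50.89
t=2.07: M=17.37 X=17.66 B=51.91
t=2.76: M=17.69 X=17.43 B=52.94
t=3.46: M=18.00 X=17.19 B=54.00
t=4.15: M=18.29 X=16.96 B=55.05
t=4.84: M=18.58 X=16.73 B=56.11
t=5.53: M=18.87 X=16.50 B=57.18
t=6.22: M=19.14 X=16.27 B=58.27
At T=6.22: M=19.14 X=16.27 B=58.27; the largest is B.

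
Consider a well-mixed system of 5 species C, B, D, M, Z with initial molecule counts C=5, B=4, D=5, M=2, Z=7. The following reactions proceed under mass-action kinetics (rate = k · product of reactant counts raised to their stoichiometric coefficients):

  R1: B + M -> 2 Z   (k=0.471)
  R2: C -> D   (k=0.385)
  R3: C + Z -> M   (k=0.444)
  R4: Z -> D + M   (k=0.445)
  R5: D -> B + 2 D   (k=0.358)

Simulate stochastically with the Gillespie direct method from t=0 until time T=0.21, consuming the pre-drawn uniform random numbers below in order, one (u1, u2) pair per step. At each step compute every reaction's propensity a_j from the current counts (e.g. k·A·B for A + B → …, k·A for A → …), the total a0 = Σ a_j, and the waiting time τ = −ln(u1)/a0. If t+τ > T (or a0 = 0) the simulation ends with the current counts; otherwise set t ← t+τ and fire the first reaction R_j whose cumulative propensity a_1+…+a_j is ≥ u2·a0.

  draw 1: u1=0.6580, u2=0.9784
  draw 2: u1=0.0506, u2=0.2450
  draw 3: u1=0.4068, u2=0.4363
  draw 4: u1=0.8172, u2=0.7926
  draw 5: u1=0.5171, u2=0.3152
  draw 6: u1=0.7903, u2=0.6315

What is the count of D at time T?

D at T = 6

t=0.000: C=5 B=4 D=5 M=2 Z=7
Draw 1: a1=3.768, a2=1.925, a3=15.540, a4=3.115, a5=1.790, a0=26.138; τ=−ln(0.6580)/26.138=0.016 → t=0.016; u2·a0=0.9784·26.138=25.573; a1+…+a4=24.348 < 25.573 ≤ a1+…+a5=26.138 → R5 fires; C=5 B=5 D=6 M=2 Z=7
Draw 2: a1=4.710, a2=1.925, a3=15.540, a4=3.115, a5=2.148, a0=27.438; τ=−ln(0.0506)/27.438=0.109 → t=0.125; u2·a0=0.2450·27.438=6.722; a1+a2=6.635 < 6.722 ≤ a1+…+a3=22.175 → R3 fires; C=4 B=5 D=6 M=3 Z=6
Draw 3: a1=7.065, a2=1.540, a3=10.656, a4=2.670, a5=2.148, a0=24.079; τ=−ln(0.4068)/24.079=0.037 → t=0.162; u2·a0=0.4363·24.079=10.506; a1+a2=8.605 < 10.506 ≤ a1+…+a3=19.261 → R3 fires; C=3 B=5 D=6 M=4 Z=5
Draw 4: a1=9.420, a2=1.155, a3=6.660, a4=2.225, a5=2.148, a0=21.608; τ=−ln(0.8172)/21.608=0.009 → t=0.171; u2·a0=0.7926·21.608=17.127; a1+a2=10.575 < 17.127 ≤ a1+…+a3=17.235 → R3 fires; C=2 B=5 D=6 M=5 Z=4
Draw 5: a1=11.775, a2=0.770, a3=3.552, a4=1.780, a5=2.148, a0=20.025; τ=−ln(0.5171)/20.025=0.033 → t=0.204; u2·a0=0.3152·20.025=6.312 ≤ a1=11.775 → R1 fires; C=2 B=4 D=6 M=4 Z=6
Draw 6: a1=7.536, a2=0.770, a3=5.328, a4=2.670, a5=2.148, a0=18.452; τ=−ln(0.7903)/18.452=0.013 → t=0.217 > T=0.21: stop.
Read off D at T=0.21: 6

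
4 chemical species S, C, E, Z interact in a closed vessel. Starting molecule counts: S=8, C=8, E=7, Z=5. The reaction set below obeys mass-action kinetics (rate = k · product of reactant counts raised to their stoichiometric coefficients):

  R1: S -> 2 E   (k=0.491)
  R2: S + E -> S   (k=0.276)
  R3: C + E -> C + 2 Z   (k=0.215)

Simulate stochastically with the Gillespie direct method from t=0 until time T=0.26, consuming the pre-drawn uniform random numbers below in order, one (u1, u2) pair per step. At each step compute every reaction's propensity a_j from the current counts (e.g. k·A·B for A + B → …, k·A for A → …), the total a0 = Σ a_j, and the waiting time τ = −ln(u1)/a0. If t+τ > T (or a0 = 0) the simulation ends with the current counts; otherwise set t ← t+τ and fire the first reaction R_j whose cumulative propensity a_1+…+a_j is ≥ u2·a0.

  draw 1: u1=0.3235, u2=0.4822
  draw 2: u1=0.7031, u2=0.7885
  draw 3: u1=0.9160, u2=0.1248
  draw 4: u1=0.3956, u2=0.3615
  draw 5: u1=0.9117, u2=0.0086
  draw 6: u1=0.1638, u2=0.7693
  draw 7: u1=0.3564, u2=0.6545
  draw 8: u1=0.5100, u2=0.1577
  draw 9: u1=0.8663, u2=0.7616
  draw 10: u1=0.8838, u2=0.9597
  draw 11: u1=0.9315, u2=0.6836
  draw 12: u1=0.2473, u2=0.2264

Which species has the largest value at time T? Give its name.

Dominant species at T: Z

t=0.000: S=8 C=8 E=7 Z=5
Draw 1: a1=3.928, a2=15.456, a3=12.040, a0=31.424; τ=−ln(0.3235)/31.424=0.036 → t=0.036; u2·a0=0.4822·31.424=15.153; a1=3.928 < 15.153 ≤ a1+a2=19.384 → R2 fires; S=8 C=8 E=6 Z=5
Draw 2: a1=3.928, a2=13.248, a3=10.320, a0=27.496; τ=−ln(0.7031)/27.496=0.013 → t=0.049; u2·a0=0.7885·27.496=21.681; a1+a2=17.176 < 21.681 ≤ a1+…+a3=27.496 → R3 fires; S=8 C=8 E=5 Z=7
Draw 3: a1=3.928, a2=11.040, a3=8.600, a0=23.568; τ=−ln(0.9160)/23.568=0.004 → t=0.052; u2·a0=0.1248·23.568=2.941 ≤ a1=3.928 → R1 fires; S=7 C=8 E=7 Z=7
Draw 4: a1=3.437, a2=13.524, a3=12.040, a0=29.001; τ=−ln(0.3956)/29.001=0.032 → t=0.084; u2·a0=0.3615·29.001=10.484; a1=3.437 < 10.484 ≤ a1+a2=16.961 → R2 fires; S=7 C=8 E=6 Z=7
Draw 5: a1=3.437, a2=11.592, a3=10.320, a0=25.349; τ=−ln(0.9117)/25.349=0.004 → t=0.088; u2·a0=0.0086·25.349=0.218 ≤ a1=3.437 → R1 fires; S=6 C=8 E=8 Z=7
Draw 6: a1=2.946, a2=13.248, a3=13.760, a0=29.954; τ=−ln(0.1638)/29.954=0.060 → t=0.148; u2·a0=0.7693·29.954=23.044; a1+a2=16.194 < 23.044 ≤ a1+…+a3=29.954 → R3 fires; S=6 C=8 E=7 Z=9
Draw 7: a1=2.946, a2=11.592, a3=12.040, a0=26.578; τ=−ln(0.3564)/26.578=0.039 → t=0.187; u2·a0=0.6545·26.578=17.395; a1+a2=14.538 < 17.395 ≤ a1+…+a3=26.578 → R3 fires; S=6 C=8 E=6 Z=11
Draw 8: a1=2.946, a2=9.936, a3=10.320, a0=23.202; τ=−ln(0.5100)/23.202=0.029 → t=0.216; u2·a0=0.1577·23.202=3.659; a1=2.946 < 3.659 ≤ a1+a2=12.882 → R2 fires; S=6 C=8 E=5 Z=11
Draw 9: a1=2.946, a2=8.280, a3=8.600, a0=19.826; τ=−ln(0.8663)/19.826=0.007 → t=0.224; u2·a0=0.7616·19.826=15.099; a1+a2=11.226 < 15.099 ≤ a1+…+a3=19.826 → R3 fires; S=6 C=8 E=4 Z=13
Draw 10: a1=2.946, a2=6.624, a3=6.880, a0=16.450; τ=−ln(0.8838)/16.450=0.008 → t=0.231; u2·a0=0.9597·16.450=15.787; a1+a2=9.570 < 15.787 ≤ a1+…+a3=16.450 → R3 fires; S=6 C=8 E=3 Z=15
Draw 11: a1=2.946, a2=4.968, a3=5.160, a0=13.074; τ=−ln(0.9315)/13.074=0.005 → t=0.236; u2·a0=0.6836·13.074=8.937; a1+a2=7.914 < 8.937 ≤ a1+…+a3=13.074 → R3 fires; S=6 C=8 E=2 Z=17
Draw 12: a1=2.946, a2=3.312, a3=3.440, a0=9.698; τ=−ln(0.2473)/9.698=0.144 → t=0.381 > T=0.26: stop.
At T=0.26: S=6 C=8 E=2 Z=17; the largest is Z.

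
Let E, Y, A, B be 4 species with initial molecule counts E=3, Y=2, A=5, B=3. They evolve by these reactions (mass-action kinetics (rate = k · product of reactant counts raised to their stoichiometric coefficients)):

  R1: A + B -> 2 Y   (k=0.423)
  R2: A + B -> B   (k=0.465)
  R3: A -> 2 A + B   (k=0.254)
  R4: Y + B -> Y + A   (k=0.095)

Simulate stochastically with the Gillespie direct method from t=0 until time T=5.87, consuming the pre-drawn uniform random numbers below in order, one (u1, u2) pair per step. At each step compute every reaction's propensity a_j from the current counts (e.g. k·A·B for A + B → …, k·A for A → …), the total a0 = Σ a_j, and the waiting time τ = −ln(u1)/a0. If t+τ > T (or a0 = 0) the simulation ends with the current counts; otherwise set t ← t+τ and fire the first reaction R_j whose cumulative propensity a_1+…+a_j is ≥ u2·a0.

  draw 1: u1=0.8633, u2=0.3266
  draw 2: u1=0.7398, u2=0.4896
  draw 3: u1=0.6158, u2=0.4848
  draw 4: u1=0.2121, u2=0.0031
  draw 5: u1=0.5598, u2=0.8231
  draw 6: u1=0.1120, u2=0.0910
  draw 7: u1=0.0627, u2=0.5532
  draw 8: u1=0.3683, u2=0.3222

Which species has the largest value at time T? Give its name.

t=0.000: E=3 Y=2 A=5 B=3
Draw 1: a1=6.345, a2=6.975, a3=1.270, a4=0.570, a0=15.160; τ=−ln(0.8633)/15.160=0.010 → t=0.010; u2·a0=0.3266·15.160=4.951 ≤ a1=6.345 → R1 fires; E=3 Y=4 A=4 B=2
Draw 2: a1=3.384, a2=3.720, a3=1.016, a4=0.760, a0=8.880; τ=−ln(0.7398)/8.880=0.034 → t=0.044; u2·a0=0.4896·8.880=4.348; a1=3.384 < 4.348 ≤ a1+a2=7.104 → R2 fires; E=3 Y=4 A=3 B=2
Draw 3: a1=2.538, a2=2.790, a3=0.762, a4=0.760, a0=6.850; τ=−ln(0.6158)/6.850=0.071 → t=0.114; u2·a0=0.4848·6.850=3.321; a1=2.538 < 3.321 ≤ a1+a2=5.328 → R2 fires; E=3 Y=4 A=2 B=2
Draw 4: a1=1.692, a2=1.860, a3=0.508, a4=0.760, a0=4.820; τ=−ln(0.2121)/4.820=0.322 → t=0.436; u2·a0=0.0031·4.820=0.015 ≤ a1=1.692 → R1 fires; E=3 Y=6 A=1 B=1
Draw 5: a1=0.423, a2=0.465, a3=0.254, a4=0.570, a0=1.712; τ=−ln(0.5598)/1.712=0.339 → t=0.775; u2·a0=0.8231·1.712=1.409; a1+…+a3=1.142 < 1.409 ≤ a1+…+a4=1.712 → R4 fires; E=3 Y=6 A=2 B=0
Draw 6: a1=0.000, a2=0.000, a3=0.508, a4=0.000, a0=0.508; τ=−ln(0.1120)/0.508=4.310 → t=5.085; u2·a0=0.0910·0.508=0.046; a1+a2=0.000 < 0.046 ≤ a1+…+a3=0.508 → R3 fires; E=3 Y=6 A=3 B=1
Draw 7: a1=1.269, a2=1.395, a3=0.762, a4=0.570, a0=3.996; τ=−ln(0.0627)/3.996=0.693 → t=5.778; u2·a0=0.5532·3.996=2.211; a1=1.269 < 2.211 ≤ a1+a2=2.664 → R2 fires; E=3 Y=6 A=2 B=1
Draw 8: a1=0.846, a2=0.930, a3=0.508, a4=0.570, a0=2.854; τ=−ln(0.3683)/2.854=0.350 → t=6.128 > T=5.87: stop.
At T=5.87: E=3 Y=6 A=2 B=1; the largest is Y.

Dominant species at T: Y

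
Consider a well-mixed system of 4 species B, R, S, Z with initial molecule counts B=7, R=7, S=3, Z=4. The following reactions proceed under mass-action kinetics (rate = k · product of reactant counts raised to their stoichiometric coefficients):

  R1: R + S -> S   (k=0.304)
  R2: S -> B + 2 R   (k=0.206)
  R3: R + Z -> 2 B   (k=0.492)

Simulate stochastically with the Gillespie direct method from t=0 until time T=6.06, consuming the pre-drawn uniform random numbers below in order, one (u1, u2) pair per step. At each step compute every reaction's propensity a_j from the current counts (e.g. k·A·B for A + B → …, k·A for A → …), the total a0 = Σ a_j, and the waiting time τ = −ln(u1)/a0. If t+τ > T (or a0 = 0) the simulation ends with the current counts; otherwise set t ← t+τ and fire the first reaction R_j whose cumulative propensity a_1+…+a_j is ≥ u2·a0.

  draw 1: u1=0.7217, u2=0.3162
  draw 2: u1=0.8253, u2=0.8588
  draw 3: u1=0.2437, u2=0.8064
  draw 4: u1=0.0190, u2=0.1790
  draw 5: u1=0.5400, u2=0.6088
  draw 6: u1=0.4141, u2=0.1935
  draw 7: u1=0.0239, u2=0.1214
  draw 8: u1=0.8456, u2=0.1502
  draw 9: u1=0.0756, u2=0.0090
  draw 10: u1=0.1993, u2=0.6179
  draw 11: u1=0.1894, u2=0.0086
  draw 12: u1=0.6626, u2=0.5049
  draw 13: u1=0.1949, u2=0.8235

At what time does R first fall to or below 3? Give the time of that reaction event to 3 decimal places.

t=0.000: B=7 R=7 S=3 Z=4
Draw 1: a1=6.384, a2=0.618, a3=13.776, a0=20.778; τ=−ln(0.7217)/20.778=0.016 → t=0.016; u2·a0=0.3162·20.778=6.570; a1=6.384 < 6.570 ≤ a1+a2=7.002 → R2 fires; B=8 R=9 S=2 Z=4
Draw 2: a1=5.472, a2=0.412, a3=17.712, a0=23.596; τ=−ln(0.8253)/23.596=0.008 → t=0.024; u2·a0=0.8588·23.596=20.264; a1+a2=5.884 < 20.264 ≤ a1+…+a3=23.596 → R3 fires; B=10 R=8 S=2 Z=3
Draw 3: a1=4.864, a2=0.412, a3=11.808, a0=17.084; τ=−ln(0.2437)/17.084=0.083 → t=0.106; u2·a0=0.8064·17.084=13.777; a1+a2=5.276 < 13.777 ≤ a1+…+a3=17.084 → R3 fires; B=12 R=7 S=2 Z=2
Draw 4: a1=4.256, a2=0.412, a3=6.888, a0=11.556; τ=−ln(0.0190)/11.556=0.343 → t=0.449; u2·a0=0.1790·11.556=2.069 ≤ a1=4.256 → R1 fires; B=12 R=6 S=2 Z=2
Draw 5: a1=3.648, a2=0.412, a3=5.904, a0=9.964; τ=−ln(0.5400)/9.964=0.062 → t=0.511; u2·a0=0.6088·9.964=6.066; a1+a2=4.060 < 6.066 ≤ a1+…+a3=9.964 → R3 fires; B=14 R=5 S=2 Z=1
Draw 6: a1=3.040, a2=0.412, a3=2.460, a0=5.912; τ=−ln(0.4141)/5.912=0.149 → t=0.660; u2·a0=0.1935·5.912=1.144 ≤ a1=3.040 → R1 fires; B=14 R=4 S=2 Z=1
Draw 7: a1=2.432, a2=0.412, a3=1.968, a0=4.812; τ=−ln(0.0239)/4.812=0.776 → t=1.436; u2·a0=0.1214·4.812=0.584 ≤ a1=2.432 → R1 fires; B=14 R=3 S=2 Z=1
Draw 8: a1=1.824, a2=0.412, a3=1.476, a0=3.712; τ=−ln(0.8456)/3.712=0.045 → t=1.482; u2·a0=0.1502·3.712=0.558 ≤ a1=1.824 → R1 fires; B=14 R=2 S=2 Z=1
Draw 9: a1=1.216, a2=0.412, a3=0.984, a0=2.612; τ=−ln(0.0756)/2.612=0.989 → t=2.470; u2·a0=0.0090·2.612=0.024 ≤ a1=1.216 → R1 fires; B=14 R=1 S=2 Z=1
Draw 10: a1=0.608, a2=0.412, a3=0.492, a0=1.512; τ=−ln(0.1993)/1.512=1.067 → t=3.537; u2·a0=0.6179·1.512=0.934; a1=0.608 < 0.934 ≤ a1+a2=1.020 → R2 fires; B=15 R=3 S=1 Z=1
Draw 11: a1=0.912, a2=0.206, a3=1.476, a0=2.594; τ=−ln(0.1894)/2.594=0.641 → t=4.178; u2·a0=0.0086·2.594=0.022 ≤ a1=0.912 → R1 fires; B=15 R=2 S=1 Z=1
Draw 12: a1=0.608, a2=0.206, a3=0.984, a0=1.798; τ=−ln(0.6626)/1.798=0.229 → t=4.407; u2·a0=0.5049·1.798=0.908; a1+a2=0.814 < 0.908 ≤ a1+…+a3=1.798 → R3 fires; B=17 R=1 S=1 Z=0
Draw 13: a1=0.304, a2=0.206, a3=0.000, a0=0.510; τ=−ln(0.1949)/0.510=3.206 → t=7.614 > T=6.06: stop.
R first becomes ≤ 3 when it reaches 3 at the event at t=1.436.

Threshold first reached at t = 1.436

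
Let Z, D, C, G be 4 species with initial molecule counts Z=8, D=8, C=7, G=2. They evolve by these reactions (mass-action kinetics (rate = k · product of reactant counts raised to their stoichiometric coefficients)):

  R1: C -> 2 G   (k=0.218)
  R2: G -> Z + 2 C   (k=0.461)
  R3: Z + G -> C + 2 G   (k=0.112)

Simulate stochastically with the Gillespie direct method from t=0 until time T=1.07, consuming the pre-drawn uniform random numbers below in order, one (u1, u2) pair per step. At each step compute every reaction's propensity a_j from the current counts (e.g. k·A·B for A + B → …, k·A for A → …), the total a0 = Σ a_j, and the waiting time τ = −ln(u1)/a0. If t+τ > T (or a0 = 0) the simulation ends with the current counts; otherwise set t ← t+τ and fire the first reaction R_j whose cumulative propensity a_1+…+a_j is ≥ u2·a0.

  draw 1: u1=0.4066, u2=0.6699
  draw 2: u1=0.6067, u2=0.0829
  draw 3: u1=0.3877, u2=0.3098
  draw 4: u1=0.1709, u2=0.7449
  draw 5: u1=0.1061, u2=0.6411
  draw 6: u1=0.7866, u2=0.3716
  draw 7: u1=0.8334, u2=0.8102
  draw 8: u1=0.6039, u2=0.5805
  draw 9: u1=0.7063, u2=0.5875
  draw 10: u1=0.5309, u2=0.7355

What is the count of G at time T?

G at T = 4

t=0.000: Z=8 D=8 C=7 G=2
Draw 1: a1=1.526, a2=0.922, a3=1.792, a0=4.240; τ=−ln(0.4066)/4.240=0.212 → t=0.212; u2·a0=0.6699·4.240=2.840; a1+a2=2.448 < 2.840 ≤ a1+…+a3=4.240 → R3 fires; Z=7 D=8 C=8 G=3
Draw 2: a1=1.744, a2=1.383, a3=2.352, a0=5.479; τ=−ln(0.6067)/5.479=0.091 → t=0.303; u2·a0=0.0829·5.479=0.454 ≤ a1=1.744 → R1 fires; Z=7 D=8 C=7 G=5
Draw 3: a1=1.526, a2=2.305, a3=3.920, a0=7.751; τ=−ln(0.3877)/7.751=0.122 → t=0.426; u2·a0=0.3098·7.751=2.401; a1=1.526 < 2.401 ≤ a1+a2=3.831 → R2 fires; Z=8 D=8 C=9 G=4
Draw 4: a1=1.962, a2=1.844, a3=3.584, a0=7.390; τ=−ln(0.1709)/7.390=0.239 → t=0.665; u2·a0=0.7449·7.390=5.505; a1+a2=3.806 < 5.505 ≤ a1+…+a3=7.390 → R3 fires; Z=7 D=8 C=10 G=5
Draw 5: a1=2.180, a2=2.305, a3=3.920, a0=8.405; τ=−ln(0.1061)/8.405=0.267 → t=0.932; u2·a0=0.6411·8.405=5.388; a1+a2=4.485 < 5.388 ≤ a1+…+a3=8.405 → R3 fires; Z=6 D=8 C=11 G=6
Draw 6: a1=2.398, a2=2.766, a3=4.032, a0=9.196; τ=−ln(0.7866)/9.196=0.026 → t=0.958; u2·a0=0.3716·9.196=3.417; a1=2.398 < 3.417 ≤ a1+a2=5.164 → R2 fires; Z=7 D=8 C=13 G=5
Draw 7: a1=2.834, a2=2.305, a3=3.920, a0=9.059; τ=−ln(0.8334)/9.059=0.020 → t=0.978; u2·a0=0.8102·9.059=7.340; a1+a2=5.139 < 7.340 ≤ a1+…+a3=9.059 → R3 fires; Z=6 D=8 C=14 G=6
Draw 8: a1=3.052, a2=2.766, a3=4.032, a0=9.850; τ=−ln(0.6039)/9.850=0.051 → t=1.029; u2·a0=0.5805·9.850=5.718; a1=3.052 < 5.718 ≤ a1+a2=5.818 → R2 fires; Z=7 D=8 C=16 G=5
Draw 9: a1=3.488, a2=2.305, a3=3.920, a0=9.713; τ=−ln(0.7063)/9.713=0.036 → t=1.065; u2·a0=0.5875·9.713=5.706; a1=3.488 < 5.706 ≤ a1+a2=5.793 → R2 fires; Z=8 D=8 C=18 G=4
Draw 10: a1=3.924, a2=1.844, a3=3.584, a0=9.352; τ=−ln(0.5309)/9.352=0.068 → t=1.133 > T=1.07: stop.
Read off G at T=1.07: 4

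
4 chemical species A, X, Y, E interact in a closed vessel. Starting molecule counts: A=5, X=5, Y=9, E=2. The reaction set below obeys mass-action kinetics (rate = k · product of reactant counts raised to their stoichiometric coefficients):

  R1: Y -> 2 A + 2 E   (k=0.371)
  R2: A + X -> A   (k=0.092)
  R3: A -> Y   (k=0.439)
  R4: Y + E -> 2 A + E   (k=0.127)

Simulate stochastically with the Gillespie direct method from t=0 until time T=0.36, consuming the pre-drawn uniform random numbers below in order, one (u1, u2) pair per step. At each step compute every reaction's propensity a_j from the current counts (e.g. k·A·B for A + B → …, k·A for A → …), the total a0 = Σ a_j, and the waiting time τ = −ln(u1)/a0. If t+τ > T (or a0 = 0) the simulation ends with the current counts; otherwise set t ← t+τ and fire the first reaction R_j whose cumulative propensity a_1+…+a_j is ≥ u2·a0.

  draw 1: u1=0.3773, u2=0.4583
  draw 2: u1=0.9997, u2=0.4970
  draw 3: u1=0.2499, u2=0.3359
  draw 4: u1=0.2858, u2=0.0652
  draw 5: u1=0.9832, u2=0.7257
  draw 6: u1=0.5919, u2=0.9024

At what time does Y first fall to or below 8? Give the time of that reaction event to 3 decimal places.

t=0.000: A=5 X=5 Y=9 E=2
Draw 1: a1=3.339, a2=2.300, a3=2.195, a4=2.286, a0=10.120; τ=−ln(0.3773)/10.120=0.096 → t=0.096; u2·a0=0.4583·10.120=4.638; a1=3.339 < 4.638 ≤ a1+a2=5.639 → R2 fires; A=5 X=4 Y=9 E=2
Draw 2: a1=3.339, a2=1.840, a3=2.195, a4=2.286, a0=9.660; τ=−ln(0.9997)/9.660=0.000 → t=0.096; u2·a0=0.4970·9.660=4.801; a1=3.339 < 4.801 ≤ a1+a2=5.179 → R2 fires; A=5 X=3 Y=9 E=2
Draw 3: a1=3.339, a2=1.380, a3=2.195, a4=2.286, a0=9.200; τ=−ln(0.2499)/9.200=0.151 → t=0.247; u2·a0=0.3359·9.200=3.090 ≤ a1=3.339 → R1 fires; A=7 X=3 Y=8 E=4
Draw 4: a1=2.968, a2=1.932, a3=3.073, a4=4.064, a0=12.037; τ=−ln(0.2858)/12.037=0.104 → t=0.351; u2·a0=0.0652·12.037=0.785 ≤ a1=2.968 → R1 fires; A=9 X=3 Y=7 E=6
Draw 5: a1=2.597, a2=2.484, a3=3.951, a4=5.334, a0=14.366; τ=−ln(0.9832)/14.366=0.001 → t=0.352; u2·a0=0.7257·14.366=10.425; a1+…+a3=9.032 < 10.425 ≤ a1+…+a4=14.366 → R4 fires; A=11 X=3 Y=6 E=6
Draw 6: a1=2.226, a2=3.036, a3=4.829, a4=4.572, a0=14.663; τ=−ln(0.5919)/14.663=0.036 → t=0.388 > T=0.36: stop.
Y first becomes ≤ 8 when it reaches 8 at the event at t=0.247.

Threshold first reached at t = 0.247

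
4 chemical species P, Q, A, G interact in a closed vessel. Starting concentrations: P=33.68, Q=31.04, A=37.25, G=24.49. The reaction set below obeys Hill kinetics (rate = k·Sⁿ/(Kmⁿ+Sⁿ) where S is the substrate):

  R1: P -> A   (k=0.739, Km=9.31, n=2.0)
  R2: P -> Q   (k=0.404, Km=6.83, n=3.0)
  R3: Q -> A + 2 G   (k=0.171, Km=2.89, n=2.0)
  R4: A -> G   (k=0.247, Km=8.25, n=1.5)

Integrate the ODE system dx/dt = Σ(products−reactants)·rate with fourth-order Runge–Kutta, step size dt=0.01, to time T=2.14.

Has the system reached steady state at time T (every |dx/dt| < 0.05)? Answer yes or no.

Steady state at T: no

RK4 with dt=0.01: 214 steps to T=2.14. Trajectory (selected grid times):
t=0.00: P=33.68 Q=31.04 A=37.25 G=24.49
t=0.24: P=33.42 Q=31.10 A=37.40 G=24.63
t=0.48: P=33.16 Q=31.15 A=37.55 G=24.76
t=0.71: P=32.91 Q=31.20 A=37.70 G=24.89
t=0.95: P=32.65 Q=31.26 A=37.85 G=25.02
t=1.19: P=32.39 Q=31.31 A=38.00 G=25.16
t=1.43: P=32.13 Q=31.37 A=38.15 G=25.30
t=1.66: P=31.88 Q=31.42 A=38.29 G=25.42
t=1.90: P=31.62 Q=31.48 A=38.44 G=25.56
t=2.14: P=31.36 Q=31.53 A=38.59 G=25.70
Rates at T: R1=0.6792, R2=0.3999, R3=0.1696, R4=0.2248
dx/dt at T (Σ net stoichiometry × rate): P=-1.0790, Q=+0.2303, A=+0.6239, G=+0.5639
Largest |dx/dt| is |-1.0790| (P) ≥ 0.05 → not steady.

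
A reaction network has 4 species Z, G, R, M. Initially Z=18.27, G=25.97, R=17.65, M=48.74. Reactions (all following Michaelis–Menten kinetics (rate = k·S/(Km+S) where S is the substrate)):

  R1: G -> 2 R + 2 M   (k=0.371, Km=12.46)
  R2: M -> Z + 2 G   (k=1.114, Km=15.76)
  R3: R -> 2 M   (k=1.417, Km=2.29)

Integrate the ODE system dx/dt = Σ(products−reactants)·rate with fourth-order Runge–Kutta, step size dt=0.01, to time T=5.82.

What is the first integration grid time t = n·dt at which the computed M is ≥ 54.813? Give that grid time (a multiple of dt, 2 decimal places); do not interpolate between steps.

RK4 with dt=0.01: 582 steps to T=5.82. Trajectory (selected grid times):
t=0.00: Z=18.27 G=25.97 R=17.65 M=48.74
t=0.65: Z=18.82 G=26.90 R=17.16 M=50.15
t=1.29: Z=19.36 G=27.83 R=16.69 M=51.53
t=1.94: Z=19.92 G=28.77 R=16.22 M=52.92
t=2.59: Z=20.48 G=29.72 R=15.75 M=54.31
t=2.82: Z=20.68 G=30.06 R=15.59 M=54.80
t=2.83: Z=20.69 G=30.08 R=15.58 M=54.82
t=3.23: Z=21.03 G=30.66 R=15.30 M=55.67
t=3.88: Z=21.60 G=31.62 R=14.84 M=57.05
t=4.53: Z=22.17 G=32.59 R=14.39 M=58.42
t=5.17: Z=22.73 G=33.54 R=13.96 M=59.77
t=5.82: Z=23.31 G=34.51 R=13.52 M=61.12
M(2.82)=54.802 < 54.813 but M(2.83)=54.823 ≥ 54.813, so the first grid time is t=2.83.

Threshold first reached at t = 2.83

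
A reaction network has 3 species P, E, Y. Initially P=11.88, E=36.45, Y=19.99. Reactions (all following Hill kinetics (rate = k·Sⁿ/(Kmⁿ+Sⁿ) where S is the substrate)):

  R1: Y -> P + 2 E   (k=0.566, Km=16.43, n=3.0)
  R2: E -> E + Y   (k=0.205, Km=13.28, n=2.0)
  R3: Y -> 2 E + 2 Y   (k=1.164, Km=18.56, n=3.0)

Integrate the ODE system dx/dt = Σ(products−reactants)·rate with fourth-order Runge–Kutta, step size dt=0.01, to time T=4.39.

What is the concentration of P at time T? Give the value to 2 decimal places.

RK4 with dt=0.01: 439 steps to T=4.39. Trajectory (selected grid times):
t=0.00: P=11.88 E=36.45 Y=19.99
t=0.49: P=12.06 E=37.45 Y=20.22
t=0.98: P=12.24 E=38.46 Y=20.45
t=1.46: P=12.42 E=39.46 Y=20.68
t=1.95: P=12.61 E=40.50 Y=20.92
t=2.44: P=12.79 E=41.55 Y=21.16
t=2.93: P=12.98 E=42.62 Y=21.40
t=3.41: P=13.17 E=43.68 Y=21.65
t=3.90: P=13.37 E=44.77 Y=21.90
t=4.39: P=13.56 E=45.87 Y=22.15
Read off P at T=4.39: 13.56

P at T = 13.56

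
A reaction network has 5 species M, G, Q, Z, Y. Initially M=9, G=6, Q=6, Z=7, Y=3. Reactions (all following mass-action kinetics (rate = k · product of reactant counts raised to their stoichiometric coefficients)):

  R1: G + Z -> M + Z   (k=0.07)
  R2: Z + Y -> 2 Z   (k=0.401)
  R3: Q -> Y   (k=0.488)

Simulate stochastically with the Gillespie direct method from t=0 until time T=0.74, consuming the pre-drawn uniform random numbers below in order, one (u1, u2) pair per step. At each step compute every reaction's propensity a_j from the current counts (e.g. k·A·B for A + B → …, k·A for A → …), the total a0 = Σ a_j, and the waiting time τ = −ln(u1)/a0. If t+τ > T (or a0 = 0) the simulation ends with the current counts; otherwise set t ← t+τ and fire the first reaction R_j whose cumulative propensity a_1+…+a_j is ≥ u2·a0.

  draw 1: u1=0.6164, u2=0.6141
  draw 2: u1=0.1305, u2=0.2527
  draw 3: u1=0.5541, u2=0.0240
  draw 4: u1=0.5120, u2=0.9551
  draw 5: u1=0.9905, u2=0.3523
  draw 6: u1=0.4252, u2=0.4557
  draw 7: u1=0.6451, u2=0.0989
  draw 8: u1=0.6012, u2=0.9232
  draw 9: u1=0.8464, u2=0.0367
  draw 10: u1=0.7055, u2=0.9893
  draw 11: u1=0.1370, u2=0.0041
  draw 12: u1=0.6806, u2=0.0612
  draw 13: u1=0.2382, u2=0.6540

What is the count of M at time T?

t=0.000: M=9 G=6 Q=6 Z=7 Y=3
Draw 1: a1=2.940, a2=8.421, a3=2.928, a0=14.289; τ=−ln(0.6164)/14.289=0.034 → t=0.034; u2·a0=0.6141·14.289=8.775; a1=2.940 < 8.775 ≤ a1+a2=11.361 → R2 fires; M=9 G=6 Q=6 Z=8 Y=2
Draw 2: a1=3.360, a2=6.416, a3=2.928, a0=12.704; τ=−ln(0.1305)/12.704=0.160 → t=0.194; u2·a0=0.2527·12.704=3.210 ≤ a1=3.360 → R1 fires; M=10 G=5 Q=6 Z=8 Y=2
Draw 3: a1=2.800, a2=6.416, a3=2.928, a0=12.144; τ=−ln(0.5541)/12.144=0.049 → t=0.243; u2·a0=0.0240·12.144=0.291 ≤ a1=2.800 → R1 fires; M=11 G=4 Q=6 Z=8 Y=2
Draw 4: a1=2.240, a2=6.416, a3=2.928, a0=11.584; τ=−ln(0.5120)/11.584=0.058 → t=0.301; u2·a0=0.9551·11.584=11.064; a1+a2=8.656 < 11.064 ≤ a1+…+a3=11.584 → R3 fires; M=11 G=4 Q=5 Z=8 Y=3
Draw 5: a1=2.240, a2=9.624, a3=2.440, a0=14.304; τ=−ln(0.9905)/14.304=0.001 → t=0.301; u2·a0=0.3523·14.304=5.039; a1=2.240 < 5.039 ≤ a1+a2=11.864 → R2 fires; M=11 G=4 Q=5 Z=9 Y=2
Draw 6: a1=2.520, a2=7.218, a3=2.440, a0=12.178; τ=−ln(0.4252)/12.178=0.070 → t=0.371; u2·a0=0.4557·12.178=5.550; a1=2.520 < 5.550 ≤ a1+a2=9.738 → R2 fires; M=11 G=4 Q=5 Z=10 Y=1
Draw 7: a1=2.800, a2=4.010, a3=2.440, a0=9.250; τ=−ln(0.6451)/9.250=0.047 → t=0.419; u2·a0=0.0989·9.250=0.915 ≤ a1=2.800 → R1 fires; M=12 G=3 Q=5 Z=10 Y=1
Draw 8: a1=2.100, a2=4.010, a3=2.440, a0=8.550; τ=−ln(0.6012)/8.550=0.060 → t=0.478; u2·a0=0.9232·8.550=7.893; a1+a2=6.110 < 7.893 ≤ a1+…+a3=8.550 → R3 fires; M=12 G=3 Q=4 Z=10 Y=2
Draw 9: a1=2.100, a2=8.020, a3=1.952, a0=12.072; τ=−ln(0.8464)/12.072=0.014 → t=0.492; u2·a0=0.0367·12.072=0.443 ≤ a1=2.100 → R1 fires; M=13 G=2 Q=4 Z=10 Y=2
Draw 10: a1=1.400, a2=8.020, a3=1.952, a0=11.372; τ=−ln(0.7055)/11.372=0.031 → t=0.523; u2·a0=0.9893·11.372=11.250; a1+a2=9.420 < 11.250 ≤ a1+…+a3=11.372 → R3 fires; M=13 G=2 Q=3 Z=10 Y=3
Draw 11: a1=1.400, a2=12.030, a3=1.464, a0=14.894; τ=−ln(0.1370)/14.894=0.133 → t=0.656; u2·a0=0.0041·14.894=0.061 ≤ a1=1.400 → R1 fires; M=14 G=1 Q=3 Z=10 Y=3
Draw 12: a1=0.700, a2=12.030, a3=1.464, a0=14.194; τ=−ln(0.6806)/14.194=0.027 → t=0.683; u2·a0=0.0612·14.194=0.869; a1=0.700 < 0.869 ≤ a1+a2=12.730 → R2 fires; M=14 G=1 Q=3 Z=11 Y=2
Draw 13: a1=0.770, a2=8.822, a3=1.464, a0=11.056; τ=−ln(0.2382)/11.056=0.130 → t=0.813 > T=0.74: stop.
Read off M at T=0.74: 14

M at T = 14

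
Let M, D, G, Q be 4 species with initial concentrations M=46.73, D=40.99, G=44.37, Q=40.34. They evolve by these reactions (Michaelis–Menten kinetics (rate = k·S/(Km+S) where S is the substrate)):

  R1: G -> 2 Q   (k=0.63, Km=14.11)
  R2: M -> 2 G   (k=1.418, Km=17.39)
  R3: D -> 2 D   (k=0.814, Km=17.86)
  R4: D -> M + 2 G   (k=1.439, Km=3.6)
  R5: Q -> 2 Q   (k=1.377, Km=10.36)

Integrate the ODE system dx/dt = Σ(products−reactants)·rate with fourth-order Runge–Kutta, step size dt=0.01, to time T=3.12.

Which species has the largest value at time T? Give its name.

Dominant species at T: G

RK4 with dt=0.01: 312 steps to T=3.12. Trajectory (selected grid times):
t=0.00: M=46.73 D=40.99 G=44.37 Q=40.34
t=0.35: M=46.83 D=40.73 G=45.85 Q=41.06
t=0.69: M=46.93 D=40.47 G=47.29 Q=41.76
t=1.04: M=47.03 D=40.20 G=48.77 Q=42.49
t=1.39: M=47.13 D=39.94 G=50.25 Q=43.22
t=1.73: M=47.23 D=39.68 G=51.68 Q=43.94
t=2.08: M=47.32 D=39.42 G=53.15 Q=44.67
t=2.43: M=47.42 D=39.15 G=54.63 Q=45.42
t=2.77: M=47.52 D=38.89 G=56.06 Q=46.14
t=3.12: M=47.61 D=38.63 G=57.53 Q=46.89
At T=3.12: M=47.61 D=38.63 G=57.53 Q=46.89; the largest is G.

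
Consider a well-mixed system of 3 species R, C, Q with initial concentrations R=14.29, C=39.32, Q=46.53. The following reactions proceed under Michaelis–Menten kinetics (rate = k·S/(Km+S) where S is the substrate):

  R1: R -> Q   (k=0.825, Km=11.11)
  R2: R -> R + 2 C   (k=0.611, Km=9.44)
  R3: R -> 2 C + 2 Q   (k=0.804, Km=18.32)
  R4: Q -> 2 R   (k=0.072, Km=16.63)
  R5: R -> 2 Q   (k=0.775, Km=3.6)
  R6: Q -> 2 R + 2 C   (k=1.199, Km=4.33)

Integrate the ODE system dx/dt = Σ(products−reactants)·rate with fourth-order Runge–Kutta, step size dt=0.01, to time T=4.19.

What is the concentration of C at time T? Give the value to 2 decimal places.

C at T = 54.92

RK4 with dt=0.01: 419 steps to T=4.19. Trajectory (selected grid times):
t=0.00: R=14.29 C=39.32 Q=46.53
t=0.47: R=14.69 C=41.03 Q=47.13
t=0.93: R=15.08 C=42.72 Q=47.72
t=1.40: R=15.48 C=44.45 Q=48.33
t=1.86: R=15.86 C=46.16 Q=48.95
t=2.33: R=16.24 C=47.91 Q=49.58
t=2.79: R=16.61 C=49.63 Q=50.21
t=3.26: R=16.99 C=51.40 Q=50.86
t=3.72: R=17.35 C=53.13 Q=51.50
t=4.19: R=17.72 C=54.92 Q=52.17
Read off C at T=4.19: 54.92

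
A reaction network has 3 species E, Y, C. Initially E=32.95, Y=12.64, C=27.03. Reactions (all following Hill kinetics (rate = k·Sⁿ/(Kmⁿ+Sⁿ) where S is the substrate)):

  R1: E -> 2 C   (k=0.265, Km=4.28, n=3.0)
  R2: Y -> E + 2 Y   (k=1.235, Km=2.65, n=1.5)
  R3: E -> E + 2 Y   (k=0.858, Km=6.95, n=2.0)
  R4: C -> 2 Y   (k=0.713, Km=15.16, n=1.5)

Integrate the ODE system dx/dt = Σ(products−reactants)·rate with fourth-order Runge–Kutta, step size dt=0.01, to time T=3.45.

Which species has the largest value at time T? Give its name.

RK4 with dt=0.01: 345 steps to T=3.45. Trajectory (selected grid times):
t=0.00: E=32.95 Y=12.64 C=27.03
t=0.38: E=33.28 Y=14.08 C=27.04
t=0.77: E=33.63 Y=15.56 C=27.05
t=1.15: E=33.97 Y=17.01 C=27.06
t=1.53: E=34.31 Y=18.46 C=27.07
t=1.92: E=34.66 Y=19.95 C=27.08
t=2.30: E=35.01 Y=21.41 C=27.09
t=2.68: E=35.36 Y=22.87 C=27.10
t=3.07: E=35.72 Y=24.37 C=27.11
t=3.45: E=36.08 Y=25.83 C=27.12
At T=3.45: E=36.08 Y=25.83 C=27.12; the largest is E.

Dominant species at T: E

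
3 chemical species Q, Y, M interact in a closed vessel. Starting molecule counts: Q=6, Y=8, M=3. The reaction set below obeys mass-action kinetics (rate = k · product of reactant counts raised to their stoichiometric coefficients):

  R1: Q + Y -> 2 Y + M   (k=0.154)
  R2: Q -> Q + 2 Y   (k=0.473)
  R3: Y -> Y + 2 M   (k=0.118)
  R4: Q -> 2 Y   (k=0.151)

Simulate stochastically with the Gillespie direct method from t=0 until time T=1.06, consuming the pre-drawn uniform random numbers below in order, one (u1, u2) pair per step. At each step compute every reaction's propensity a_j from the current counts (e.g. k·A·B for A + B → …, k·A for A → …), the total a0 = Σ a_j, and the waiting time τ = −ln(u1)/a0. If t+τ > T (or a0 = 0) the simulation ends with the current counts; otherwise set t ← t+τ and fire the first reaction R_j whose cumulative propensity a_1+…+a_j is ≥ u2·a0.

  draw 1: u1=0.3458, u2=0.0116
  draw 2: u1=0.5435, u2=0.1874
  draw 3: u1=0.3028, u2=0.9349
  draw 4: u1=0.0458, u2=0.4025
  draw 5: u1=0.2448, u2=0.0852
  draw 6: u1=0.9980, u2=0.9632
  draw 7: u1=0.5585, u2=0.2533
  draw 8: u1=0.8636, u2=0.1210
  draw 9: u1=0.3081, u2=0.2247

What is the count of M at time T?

t=0.000: Q=6 Y=8 M=3
Draw 1: a1=7.392, a2=2.838, a3=0.944, a4=0.906, a0=12.080; τ=−ln(0.3458)/12.080=0.088 → t=0.088; u2·a0=0.0116·12.080=0.140 ≤ a1=7.392 → R1 fires; Q=5 Y=9 M=4
Draw 2: a1=6.930, a2=2.365, a3=1.062, a4=0.755, a0=11.112; τ=−ln(0.5435)/11.112=0.055 → t=0.143; u2·a0=0.1874·11.112=2.082 ≤ a1=6.930 → R1 fires; Q=4 Y=10 M=5
Draw 3: a1=6.160, a2=1.892, a3=1.180, a4=0.604, a0=9.836; τ=−ln(0.3028)/9.836=0.121 → t=0.264; u2·a0=0.9349·9.836=9.196; a1+a2=8.052 < 9.196 ≤ a1+…+a3=9.232 → R3 fires; Q=4 Y=10 M=7
Draw 4: a1=6.160, a2=1.892, a3=1.180, a4=0.604, a0=9.836; τ=−ln(0.0458)/9.836=0.313 → t=0.578; u2·a0=0.4025·9.836=3.959 ≤ a1=6.160 → R1 fires; Q=3 Y=11 M=8
Draw 5: a1=5.082, a2=1.419, a3=1.298, a4=0.453, a0=8.252; τ=−ln(0.2448)/8.252=0.171 → t=0.748; u2·a0=0.0852·8.252=0.703 ≤ a1=5.082 → R1 fires; Q=2 Y=12 M=9
Draw 6: a1=3.696, a2=0.946, a3=1.416, a4=0.302, a0=6.360; τ=−ln(0.9980)/6.360=0.000 → t=0.749; u2·a0=0.9632·6.360=6.126; a1+…+a3=6.058 < 6.126 ≤ a1+…+a4=6.360 → R4 fires; Q=1 Y=14 M=9
Draw 7: a1=2.156, a2=0.473, a3=1.652, a4=0.151, a0=4.432; τ=−ln(0.5585)/4.432=0.131 → t=0.880; u2·a0=0.2533·4.432=1.123 ≤ a1=2.156 → R1 fires; Q=0 Y=15 M=10
Draw 8: a1=0.000, a2=0.000, a3=1.770, a4=0.000, a0=1.770; τ=−ln(0.8636)/1.770=0.083 → t=0.963; u2·a0=0.1210·1.770=0.214; a1+a2=0.000 < 0.214 ≤ a1+…+a3=1.770 → R3 fires; Q=0 Y=15 M=12
Draw 9: a1=0.000, a2=0.000, a3=1.770, a4=0.000, a0=1.770; τ=−ln(0.3081)/1.770=0.665 → t=1.628 > T=1.06: stop.
Read off M at T=1.06: 12

M at T = 12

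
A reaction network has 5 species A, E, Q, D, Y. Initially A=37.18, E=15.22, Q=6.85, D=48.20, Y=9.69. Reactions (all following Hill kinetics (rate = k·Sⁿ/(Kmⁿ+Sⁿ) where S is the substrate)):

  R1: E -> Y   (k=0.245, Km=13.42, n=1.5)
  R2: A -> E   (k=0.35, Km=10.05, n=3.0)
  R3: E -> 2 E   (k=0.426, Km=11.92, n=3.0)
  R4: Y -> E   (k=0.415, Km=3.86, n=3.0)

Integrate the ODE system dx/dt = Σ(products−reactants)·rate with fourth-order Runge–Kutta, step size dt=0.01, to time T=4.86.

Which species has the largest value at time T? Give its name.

Dominant species at T: D

RK4 with dt=0.01: 486 steps to T=4.86. Trajectory (selected grid times):
t=0.00: A=37.18 E=15.22 Q=6.85 D=48.20 Y=9.69
t=0.54: A=36.99 E=15.70 Q=6.85 D=48.20 Y=9.55
t=1.08: A=36.81 E=16.18 Q=6.85 D=48.20 Y=9.42
t=1.62: A=36.62 E=16.67 Q=6.85 D=48.20 Y=9.28
t=2.16: A=36.44 E=17.15 Q=6.85 D=48.20 Y=9.15
t=2.70: A=36.25 E=17.64 Q=6.85 D=48.20 Y=9.02
t=3.24: A=36.07 E=18.13 Q=6.85 D=48.20 Y=8.90
t=3.78: A=35.88 E=18.62 Q=6.85 D=48.20 Y=8.77
t=4.32: A=35.70 E=19.12 Q=6.85 D=48.20 Y=8.65
t=4.86: A=35.51 E=19.61 Q=6.85 D=48.20 Y=8.53
At T=4.86: A=35.51 E=19.61 Q=6.85 D=48.20 Y=8.53; the largest is D.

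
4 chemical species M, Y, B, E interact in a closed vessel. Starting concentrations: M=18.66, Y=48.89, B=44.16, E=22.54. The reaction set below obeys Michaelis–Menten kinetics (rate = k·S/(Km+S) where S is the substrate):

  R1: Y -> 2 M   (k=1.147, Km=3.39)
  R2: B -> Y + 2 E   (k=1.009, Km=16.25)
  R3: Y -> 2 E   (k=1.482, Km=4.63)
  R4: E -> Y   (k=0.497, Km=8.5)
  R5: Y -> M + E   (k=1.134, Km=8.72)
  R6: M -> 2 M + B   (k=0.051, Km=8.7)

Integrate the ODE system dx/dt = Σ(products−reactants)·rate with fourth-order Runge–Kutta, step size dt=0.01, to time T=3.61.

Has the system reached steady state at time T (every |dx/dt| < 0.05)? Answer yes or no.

Steady state at T: no

RK4 with dt=0.01: 361 steps to T=3.61. Trajectory (selected grid times):
t=0.00: M=18.66 Y=48.89 B=44.16 E=22.54
t=0.40: M=19.92 Y=47.98 B=43.88 E=24.45
t=0.80: M=21.17 Y=47.07 B=43.60 E=26.35
t=1.20: M=22.42 Y=46.16 B=43.32 E=28.25
t=1.60: M=23.67 Y=45.27 B=43.04 E=30.14
t=2.01: M=24.95 Y=44.35 B=42.76 E=32.07
t=2.41: M=26.20 Y=43.46 B=42.48 E=33.95
t=2.81: M=27.44 Y=42.57 B=42.20 E=35.82
t=3.21: M=28.68 Y=41.69 B=41.93 E=37.68
t=3.61: M=29.92 Y=40.81 B=41.65 E=39.54
Rates at T: R1=1.0590, R2=0.7258, R3=1.3310, R4=0.4091, R5=0.9344, R6=0.0395
dx/dt at T (Σ net stoichiometry × rate): M=+3.0919, Y=-2.1895, B=-0.6863, E=+4.6390
Largest |dx/dt| is |+4.6390| (E) ≥ 0.05 → not steady.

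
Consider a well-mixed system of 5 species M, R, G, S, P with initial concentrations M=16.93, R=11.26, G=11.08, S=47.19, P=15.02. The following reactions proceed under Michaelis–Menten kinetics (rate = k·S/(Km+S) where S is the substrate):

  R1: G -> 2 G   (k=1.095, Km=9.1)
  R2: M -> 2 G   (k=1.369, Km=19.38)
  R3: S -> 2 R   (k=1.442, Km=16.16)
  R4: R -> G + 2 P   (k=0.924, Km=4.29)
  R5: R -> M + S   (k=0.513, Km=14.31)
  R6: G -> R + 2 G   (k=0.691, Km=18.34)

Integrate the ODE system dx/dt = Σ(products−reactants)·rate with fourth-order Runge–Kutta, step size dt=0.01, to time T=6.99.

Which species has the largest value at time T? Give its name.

RK4 with dt=0.01: 699 steps to T=6.99. Trajectory (selected grid times):
t=0.00: M=16.93 R=11.26 G=11.08 S=47.19 P=15.02
t=0.78: M=16.62 R=12.44 G=13.30 S=46.53 P=16.08
t=1.55: M=16.32 R=13.59 G=15.56 S=45.90 P=17.15
t=2.33: M=16.03 R=14.76 G=17.89 S=45.27 P=18.25
t=3.11: M=15.76 R=15.92 G=20.27 S=44.65 P=19.38
t=3.88: M=15.50 R=17.06 G=22.66 S=44.05 P=20.51
t=4.66: M=15.25 R=18.20 G=25.10 S=43.45 P=21.67
t=5.44: M=15.01 R=19.34 G=27.58 S=42.85 P=22.84
t=6.21: M=14.78 R=20.46 G=30.05 S=42.28 P=24.01
t=6.99: M=14.56 R=21.59 G=32.57 S=41.71 P=25.21
At T=6.99: M=14.56 R=21.59 G=32.57 S=41.71 P=25.21; the largest is S.

Dominant species at T: S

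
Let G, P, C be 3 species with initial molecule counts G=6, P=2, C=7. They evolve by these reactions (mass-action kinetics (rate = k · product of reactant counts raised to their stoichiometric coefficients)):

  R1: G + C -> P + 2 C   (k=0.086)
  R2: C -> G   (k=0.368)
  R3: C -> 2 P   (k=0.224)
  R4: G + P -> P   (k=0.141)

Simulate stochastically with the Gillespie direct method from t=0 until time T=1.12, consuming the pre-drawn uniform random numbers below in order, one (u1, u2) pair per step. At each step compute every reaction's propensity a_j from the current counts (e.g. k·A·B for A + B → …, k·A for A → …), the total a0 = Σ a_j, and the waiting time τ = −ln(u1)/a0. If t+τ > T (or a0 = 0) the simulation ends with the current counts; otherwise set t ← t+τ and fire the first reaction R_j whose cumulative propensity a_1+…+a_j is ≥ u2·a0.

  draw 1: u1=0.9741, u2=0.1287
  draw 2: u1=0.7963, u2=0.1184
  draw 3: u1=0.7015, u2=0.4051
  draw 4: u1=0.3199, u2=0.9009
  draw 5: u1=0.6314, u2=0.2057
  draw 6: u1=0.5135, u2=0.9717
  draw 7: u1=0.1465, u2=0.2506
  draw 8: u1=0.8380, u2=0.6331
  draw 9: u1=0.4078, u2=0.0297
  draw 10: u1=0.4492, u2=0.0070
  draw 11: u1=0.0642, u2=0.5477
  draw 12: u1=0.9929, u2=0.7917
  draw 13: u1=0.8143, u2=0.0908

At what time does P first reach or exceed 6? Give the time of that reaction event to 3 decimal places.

Threshold first reached at t = 0.529

t=0.000: G=6 P=2 C=7
Draw 1: a1=3.612, a2=2.576, a3=1.568, a4=1.692, a0=9.448; τ=−ln(0.9741)/9.448=0.003 → t=0.003; u2·a0=0.1287·9.448=1.216 ≤ a1=3.612 → R1 fires; G=5 P=3 C=8
Draw 2: a1=3.440, a2=2.944, a3=1.792, a4=2.115, a0=10.291; τ=−ln(0.7963)/10.291=0.022 → t=0.025; u2·a0=0.1184·10.291=1.218 ≤ a1=3.440 → R1 fires; G=4 P=4 C=9
Draw 3: a1=3.096, a2=3.312, a3=2.016, a4=2.256, a0=10.680; τ=−ln(0.7015)/10.680=0.033 → t=0.058; u2·a0=0.4051·10.680=4.326; a1=3.096 < 4.326 ≤ a1+a2=6.408 → R2 fires; G=5 P=4 C=8
Draw 4: a1=3.440, a2=2.944, a3=1.792, a4=2.820, a0=10.996; τ=−ln(0.3199)/10.996=0.104 → t=0.162; u2·a0=0.9009·10.996=9.906; a1+…+a3=8.176 < 9.906 ≤ a1+…+a4=10.996 → R4 fires; G=4 P=4 C=8
Draw 5: a1=2.752, a2=2.944, a3=1.792, a4=2.256, a0=9.744; τ=−ln(0.6314)/9.744=0.047 → t=0.209; u2·a0=0.2057·9.744=2.004 ≤ a1=2.752 → R1 fires; G=3 P=5 C=9
Draw 6: a1=2.322, a2=3.312, a3=2.016, a4=2.115, a0=9.765; τ=−ln(0.5135)/9.765=0.068 → t=0.277; u2·a0=0.9717·9.765=9.489; a1+…+a3=7.650 < 9.489 ≤ a1+…+a4=9.765 → R4 fires; G=2 P=5 C=9
Draw 7: a1=1.548, a2=3.312, a3=2.016, a4=1.410, a0=8.286; τ=−ln(0.1465)/8.286=0.232 → t=0.509; u2·a0=0.2506·8.286=2.076; a1=1.548 < 2.076 ≤ a1+a2=4.860 → R2 fires; G=3 P=5 C=8
Draw 8: a1=2.064, a2=2.944, a3=1.792, a4=2.115, a0=8.915; τ=−ln(0.8380)/8.915=0.020 → t=0.529; u2·a0=0.6331·8.915=5.644; a1+a2=5.008 < 5.644 ≤ a1+…+a3=6.800 → R3 fires; G=3 P=7 C=7
Draw 9: a1=1.806, a2=2.576, a3=1.568, a4=2.961, a0=8.911; τ=−ln(0.4078)/8.911=0.101 → t=0.629; u2·a0=0.0297·8.911=0.265 ≤ a1=1.806 → R1 fires; G=2 P=8 C=8
Draw 10: a1=1.376, a2=2.944, a3=1.792, a4=2.256, a0=8.368; τ=−ln(0.4492)/8.368=0.096 → t=0.725; u2·a0=0.0070·8.368=0.059 ≤ a1=1.376 → R1 fires; G=1 P=9 C=9
Draw 11: a1=0.774, a2=3.312, a3=2.016, a4=1.269, a0=7.371; τ=−ln(0.0642)/7.371=0.373 → t=1.098; u2·a0=0.5477·7.371=4.037; a1=0.774 < 4.037 ≤ a1+a2=4.086 → R2 fires; G=2 P=9 C=8
Draw 12: a1=1.376, a2=2.944, a3=1.792, a4=2.538, a0=8.650; τ=−ln(0.9929)/8.650=0.001 → t=1.098; u2·a0=0.7917·8.650=6.848; a1+…+a3=6.112 < 6.848 ≤ a1+…+a4=8.650 → R4 fires; G=1 P=9 C=8
Draw 13: a1=0.688, a2=2.944, a3=1.792, a4=1.269, a0=6.693; τ=−ln(0.8143)/6.693=0.031 → t=1.129 > T=1.12: stop.
P first becomes ≥ 6 when it reaches 7 at the event at t=0.529.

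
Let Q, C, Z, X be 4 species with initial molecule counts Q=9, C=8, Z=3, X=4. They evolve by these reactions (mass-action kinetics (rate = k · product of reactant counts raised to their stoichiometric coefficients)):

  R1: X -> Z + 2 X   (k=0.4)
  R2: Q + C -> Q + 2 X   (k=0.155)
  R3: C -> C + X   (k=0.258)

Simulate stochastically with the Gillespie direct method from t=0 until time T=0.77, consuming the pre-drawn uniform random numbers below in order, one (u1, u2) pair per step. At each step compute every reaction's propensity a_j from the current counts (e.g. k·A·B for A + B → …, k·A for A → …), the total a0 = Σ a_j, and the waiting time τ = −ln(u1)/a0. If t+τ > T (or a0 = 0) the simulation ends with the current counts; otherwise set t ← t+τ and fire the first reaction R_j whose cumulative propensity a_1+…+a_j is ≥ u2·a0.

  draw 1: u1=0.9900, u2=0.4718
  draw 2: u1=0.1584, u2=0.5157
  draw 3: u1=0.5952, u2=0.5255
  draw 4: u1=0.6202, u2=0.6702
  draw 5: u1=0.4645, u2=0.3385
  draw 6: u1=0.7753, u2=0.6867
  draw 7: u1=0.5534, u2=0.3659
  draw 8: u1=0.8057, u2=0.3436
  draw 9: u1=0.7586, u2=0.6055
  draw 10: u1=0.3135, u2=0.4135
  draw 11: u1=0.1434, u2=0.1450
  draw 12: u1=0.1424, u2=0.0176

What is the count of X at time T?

t=0.000: Q=9 C=8 Z=3 X=4
Draw 1: a1=1.600, a2=11.160, a3=2.064, a0=14.824; τ=−ln(0.9900)/14.824=0.001 → t=0.001; u2·a0=0.4718·14.824=6.994; a1=1.600 < 6.994 ≤ a1+a2=12.760 → R2 fires; Q=9 C=7 Z=3 X=6
Draw 2: a1=2.400, a2=9.765, a3=1.806, a0=13.971; τ=−ln(0.1584)/13.971=0.132 → t=0.133; u2·a0=0.5157·13.971=7.205; a1=2.400 < 7.205 ≤ a1+a2=12.165 → R2 fires; Q=9 C=6 Z=3 X=8
Draw 3: a1=3.200, a2=8.370, a3=1.548, a0=13.118; τ=−ln(0.5952)/13.118=0.040 → t=0.172; u2·a0=0.5255·13.118=6.894; a1=3.200 < 6.894 ≤ a1+a2=11.570 → R2 fires; Q=9 C=5 Z=3 X=10
Draw 4: a1=4.000, a2=6.975, a3=1.290, a0=12.265; τ=−ln(0.6202)/12.265=0.039 → t=0.211; u2·a0=0.6702·12.265=8.220; a1=4.000 < 8.220 ≤ a1+a2=10.975 → R2 fires; Q=9 C=4 Z=3 X=12
Draw 5: a1=4.800, a2=5.580, a3=1.032, a0=11.412; τ=−ln(0.4645)/11.412=0.067 → t=0.278; u2·a0=0.3385·11.412=3.863 ≤ a1=4.800 → R1 fires; Q=9 C=4 Z=4 X=13
Draw 6: a1=5.200, a2=5.580, a3=1.032, a0=11.812; τ=−ln(0.7753)/11.812=0.022 → t=0.300; u2·a0=0.6867·11.812=8.111; a1=5.200 < 8.111 ≤ a1+a2=10.780 → R2 fires; Q=9 C=3 Z=4 X=15
Draw 7: a1=6.000, a2=4.185, a3=0.774, a0=10.959; τ=−ln(0.5534)/10.959=0.054 → t=0.354; u2·a0=0.3659·10.959=4.010 ≤ a1=6.000 → R1 fires; Q=9 C=3 Z=5 X=16
Draw 8: a1=6.400, a2=4.185, a3=0.774, a0=11.359; τ=−ln(0.8057)/11.359=0.019 → t=0.373; u2·a0=0.3436·11.359=3.903 ≤ a1=6.400 → R1 fires; Q=9 C=3 Z=6 X=17
Draw 9: a1=6.800, a2=4.185, a3=0.774, a0=11.759; τ=−ln(0.7586)/11.759=0.023 → t=0.396; u2·a0=0.6055·11.759=7.120; a1=6.800 < 7.120 ≤ a1+a2=10.985 → R2 fires; Q=9 C=2 Z=6 X=19
Draw 10: a1=7.600, a2=2.790, a3=0.516, a0=10.906; τ=−ln(0.3135)/10.906=0.106 → t=0.503; u2·a0=0.4135·10.906=4.510 ≤ a1=7.600 → R1 fires; Q=9 C=2 Z=7 X=20
Draw 11: a1=8.000, a2=2.790, a3=0.516, a0=11.306; τ=−ln(0.1434)/11.306=0.172 → t=0.674; u2·a0=0.1450·11.306=1.639 ≤ a1=8.000 → R1 fires; Q=9 C=2 Z=8 X=21
Draw 12: a1=8.400, a2=2.790, a3=0.516, a0=11.706; τ=−ln(0.1424)/11.706=0.167 → t=0.841 > T=0.77: stop.
Read off X at T=0.77: 21

X at T = 21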